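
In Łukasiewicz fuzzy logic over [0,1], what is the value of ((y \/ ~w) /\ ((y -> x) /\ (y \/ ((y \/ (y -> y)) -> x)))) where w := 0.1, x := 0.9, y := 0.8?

~w: Łukasiewicz ¬ gives 1 − 0.1 = 0.9
(y \/ ~w) = max(0.8, 0.9) = 0.9
(y -> x): min(1, 1 − 0.8 + 0.9) = 1
(y -> y): min(1, 1 − 0.8 + 0.8) = 1
(y \/ (y -> y)) = max(0.8, 1) = 1
((y \/ (y -> y)) -> x): min(1, 1 − 1 + 0.9) = 0.9
(y \/ ((y \/ (y -> y)) -> x)) = max(0.8, 0.9) = 0.9
((y -> x) /\ (y \/ ((y \/ (y -> y)) -> x))) = min(1, 0.9) = 0.9
((y \/ ~w) /\ ((y -> x) /\ (y \/ ((y \/ (y -> y)) -> x)))) = min(0.9, 0.9) = 0.9

0.90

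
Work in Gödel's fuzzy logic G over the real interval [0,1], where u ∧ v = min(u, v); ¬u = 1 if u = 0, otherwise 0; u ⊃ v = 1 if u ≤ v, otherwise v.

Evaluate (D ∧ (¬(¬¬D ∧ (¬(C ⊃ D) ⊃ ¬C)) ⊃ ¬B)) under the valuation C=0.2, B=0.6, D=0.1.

0.10

¬D: Gödel ¬ of 0.1 = 0 (operand ≠ 0)
¬¬D: Gödel ¬ of 0 = 1 (operand is 0)
(C ⊃ D): 0.2 > 0.1, so result = 0.1
¬(C ⊃ D): Gödel ¬ of 0.1 = 0 (operand ≠ 0)
¬C: Gödel ¬ of 0.2 = 0 (operand ≠ 0)
(¬(C ⊃ D) ⊃ ¬C): 0 ≤ 0, so result = 1
(¬¬D ∧ (¬(C ⊃ D) ⊃ ¬C)) = min(1, 1) = 1
¬(¬¬D ∧ (¬(C ⊃ D) ⊃ ¬C)): Gödel ¬ of 1 = 0 (operand ≠ 0)
¬B: Gödel ¬ of 0.6 = 0 (operand ≠ 0)
(¬(¬¬D ∧ (¬(C ⊃ D) ⊃ ¬C)) ⊃ ¬B): 0 ≤ 0, so result = 1
(D ∧ (¬(¬¬D ∧ (¬(C ⊃ D) ⊃ ¬C)) ⊃ ¬B)) = min(0.1, 1) = 0.1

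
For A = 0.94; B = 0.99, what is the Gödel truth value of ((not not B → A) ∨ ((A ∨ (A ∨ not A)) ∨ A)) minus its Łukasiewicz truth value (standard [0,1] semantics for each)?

Gödel evaluation:
  not B: Gödel ¬ of 0.99 = 0 (operand ≠ 0)
  not not B: Gödel ¬ of 0 = 1 (operand is 0)
  (not not B → A): 1 > 0.94, so result = 0.94
  not A: Gödel ¬ of 0.94 = 0 (operand ≠ 0)
  (A ∨ not A) = max(0.94, 0) = 0.94
  (A ∨ (A ∨ not A)) = max(0.94, 0.94) = 0.94
  ((A ∨ (A ∨ not A)) ∨ A) = max(0.94, 0.94) = 0.94
  ((not not B → A) ∨ ((A ∨ (A ∨ not A)) ∨ A)) = max(0.94, 0.94) = 0.94
  Gödel value = 0.94
Łukasiewicz evaluation:
  not B: Łukasiewicz ¬ gives 1 − 0.99 = 0.01
  not not B: Łukasiewicz ¬ gives 1 − 0.01 = 0.99
  (not not B → A): min(1, 1 − 0.99 + 0.94) = 0.95
  not A: Łukasiewicz ¬ gives 1 − 0.94 = 0.06
  (A ∨ not A) = max(0.94, 0.06) = 0.94
  (A ∨ (A ∨ not A)) = max(0.94, 0.94) = 0.94
  ((A ∨ (A ∨ not A)) ∨ A) = max(0.94, 0.94) = 0.94
  ((not not B → A) ∨ ((A ∨ (A ∨ not A)) ∨ A)) = max(0.95, 0.94) = 0.95
  Łukasiewicz value = 0.95
Difference: 0.94 − 0.95 = -0.01

-0.01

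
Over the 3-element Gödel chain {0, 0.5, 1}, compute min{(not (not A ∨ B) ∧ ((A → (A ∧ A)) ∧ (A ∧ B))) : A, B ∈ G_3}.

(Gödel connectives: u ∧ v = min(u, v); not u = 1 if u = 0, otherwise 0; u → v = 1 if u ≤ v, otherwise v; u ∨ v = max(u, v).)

0.00

The minimum is attained at A = 0, B = 0:
  not A: Gödel ¬ of 0 = 1 (operand is 0)
  (not A ∨ B) = max(1, 0) = 1
  not (not A ∨ B): Gödel ¬ of 1 = 0 (operand ≠ 0)
  (A ∧ A) = min(0, 0) = 0
  (A → (A ∧ A)): 0 ≤ 0, so result = 1
  (A ∧ B) = min(0, 0) = 0
  ((A → (A ∧ A)) ∧ (A ∧ B)) = min(1, 0) = 0
  (not (not A ∨ B) ∧ ((A → (A ∧ A)) ∧ (A ∧ B))) = min(0, 0) = 0
Checking all 9 assignments confirms none give a value below 0.00.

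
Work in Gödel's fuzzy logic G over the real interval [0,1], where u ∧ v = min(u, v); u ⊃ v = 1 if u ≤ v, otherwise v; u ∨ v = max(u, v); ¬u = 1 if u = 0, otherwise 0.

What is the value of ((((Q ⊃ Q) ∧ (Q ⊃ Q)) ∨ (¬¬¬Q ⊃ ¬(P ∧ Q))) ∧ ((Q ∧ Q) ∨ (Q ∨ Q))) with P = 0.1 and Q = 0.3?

0.30

(Q ⊃ Q): 0.3 ≤ 0.3, so result = 1
(Q ⊃ Q): 0.3 ≤ 0.3, so result = 1
((Q ⊃ Q) ∧ (Q ⊃ Q)) = min(1, 1) = 1
¬Q: Gödel ¬ of 0.3 = 0 (operand ≠ 0)
¬¬Q: Gödel ¬ of 0 = 1 (operand is 0)
¬¬¬Q: Gödel ¬ of 1 = 0 (operand ≠ 0)
(P ∧ Q) = min(0.1, 0.3) = 0.1
¬(P ∧ Q): Gödel ¬ of 0.1 = 0 (operand ≠ 0)
(¬¬¬Q ⊃ ¬(P ∧ Q)): 0 ≤ 0, so result = 1
(((Q ⊃ Q) ∧ (Q ⊃ Q)) ∨ (¬¬¬Q ⊃ ¬(P ∧ Q))) = max(1, 1) = 1
(Q ∧ Q) = min(0.3, 0.3) = 0.3
(Q ∨ Q) = max(0.3, 0.3) = 0.3
((Q ∧ Q) ∨ (Q ∨ Q)) = max(0.3, 0.3) = 0.3
((((Q ⊃ Q) ∧ (Q ⊃ Q)) ∨ (¬¬¬Q ⊃ ¬(P ∧ Q))) ∧ ((Q ∧ Q) ∨ (Q ∨ Q))) = min(1, 0.3) = 0.3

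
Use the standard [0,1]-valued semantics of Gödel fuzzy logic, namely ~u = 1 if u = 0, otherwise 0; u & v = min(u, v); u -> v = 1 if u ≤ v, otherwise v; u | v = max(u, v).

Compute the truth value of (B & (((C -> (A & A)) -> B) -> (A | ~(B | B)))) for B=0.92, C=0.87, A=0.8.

(A & A) = min(0.8, 0.8) = 0.8
(C -> (A & A)): 0.87 > 0.8, so result = 0.8
((C -> (A & A)) -> B): 0.8 ≤ 0.92, so result = 1
(B | B) = max(0.92, 0.92) = 0.92
~(B | B): Gödel ¬ of 0.92 = 0 (operand ≠ 0)
(A | ~(B | B)) = max(0.8, 0) = 0.8
(((C -> (A & A)) -> B) -> (A | ~(B | B))): 1 > 0.8, so result = 0.8
(B & (((C -> (A & A)) -> B) -> (A | ~(B | B)))) = min(0.92, 0.8) = 0.8

0.80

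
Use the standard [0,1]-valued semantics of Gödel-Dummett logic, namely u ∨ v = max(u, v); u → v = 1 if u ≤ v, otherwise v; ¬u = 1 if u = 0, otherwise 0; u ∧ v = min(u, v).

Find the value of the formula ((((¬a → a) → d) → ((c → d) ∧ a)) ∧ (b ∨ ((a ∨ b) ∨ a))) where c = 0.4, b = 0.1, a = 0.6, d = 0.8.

¬a: Gödel ¬ of 0.6 = 0 (operand ≠ 0)
(¬a → a): 0 ≤ 0.6, so result = 1
((¬a → a) → d): 1 > 0.8, so result = 0.8
(c → d): 0.4 ≤ 0.8, so result = 1
((c → d) ∧ a) = min(1, 0.6) = 0.6
(((¬a → a) → d) → ((c → d) ∧ a)): 0.8 > 0.6, so result = 0.6
(a ∨ b) = max(0.6, 0.1) = 0.6
((a ∨ b) ∨ a) = max(0.6, 0.6) = 0.6
(b ∨ ((a ∨ b) ∨ a)) = max(0.1, 0.6) = 0.6
((((¬a → a) → d) → ((c → d) ∧ a)) ∧ (b ∨ ((a ∨ b) ∨ a))) = min(0.6, 0.6) = 0.6

0.60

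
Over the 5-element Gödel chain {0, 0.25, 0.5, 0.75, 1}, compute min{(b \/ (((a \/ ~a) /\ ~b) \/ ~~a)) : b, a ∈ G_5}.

0.25

The minimum is attained at b = 0.25, a = 0:
  ~a: Gödel ¬ of 0 = 1 (operand is 0)
  (a \/ ~a) = max(0, 1) = 1
  ~b: Gödel ¬ of 0.25 = 0 (operand ≠ 0)
  ((a \/ ~a) /\ ~b) = min(1, 0) = 0
  ~a: Gödel ¬ of 0 = 1 (operand is 0)
  ~~a: Gödel ¬ of 1 = 0 (operand ≠ 0)
  (((a \/ ~a) /\ ~b) \/ ~~a) = max(0, 0) = 0
  (b \/ (((a \/ ~a) /\ ~b) \/ ~~a)) = max(0.25, 0) = 0.25
Checking all 25 assignments confirms none give a value below 0.25.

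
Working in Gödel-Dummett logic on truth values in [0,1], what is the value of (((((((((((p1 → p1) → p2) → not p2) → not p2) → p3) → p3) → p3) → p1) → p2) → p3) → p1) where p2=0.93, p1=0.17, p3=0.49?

(p1 → p1): 0.17 ≤ 0.17, so result = 1
((p1 → p1) → p2): 1 > 0.93, so result = 0.93
not p2: Gödel ¬ of 0.93 = 0 (operand ≠ 0)
(((p1 → p1) → p2) → not p2): 0.93 > 0, so result = 0
not p2: Gödel ¬ of 0.93 = 0 (operand ≠ 0)
((((p1 → p1) → p2) → not p2) → not p2): 0 ≤ 0, so result = 1
(((((p1 → p1) → p2) → not p2) → not p2) → p3): 1 > 0.49, so result = 0.49
((((((p1 → p1) → p2) → not p2) → not p2) → p3) → p3): 0.49 ≤ 0.49, so result = 1
(((((((p1 → p1) → p2) → not p2) → not p2) → p3) → p3) → p3): 1 > 0.49, so result = 0.49
((((((((p1 → p1) → p2) → not p2) → not p2) → p3) → p3) → p3) → p1): 0.49 > 0.17, so result = 0.17
(((((((((p1 → p1) → p2) → not p2) → not p2) → p3) → p3) → p3) → p1) → p2): 0.17 ≤ 0.93, so result = 1
((((((((((p1 → p1) → p2) → not p2) → not p2) → p3) → p3) → p3) → p1) → p2) → p3): 1 > 0.49, so result = 0.49
(((((((((((p1 → p1) → p2) → not p2) → not p2) → p3) → p3) → p3) → p1) → p2) → p3) → p1): 0.49 > 0.17, so result = 0.17

0.17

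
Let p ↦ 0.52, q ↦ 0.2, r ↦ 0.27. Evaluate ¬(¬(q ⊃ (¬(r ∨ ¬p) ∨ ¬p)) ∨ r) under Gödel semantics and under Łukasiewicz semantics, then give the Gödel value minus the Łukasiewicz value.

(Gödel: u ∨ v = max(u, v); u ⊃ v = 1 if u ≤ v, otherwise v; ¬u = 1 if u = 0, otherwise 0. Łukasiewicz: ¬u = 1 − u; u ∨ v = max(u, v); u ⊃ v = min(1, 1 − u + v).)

Gödel evaluation:
  ¬p: Gödel ¬ of 0.52 = 0 (operand ≠ 0)
  (r ∨ ¬p) = max(0.27, 0) = 0.27
  ¬(r ∨ ¬p): Gödel ¬ of 0.27 = 0 (operand ≠ 0)
  ¬p: Gödel ¬ of 0.52 = 0 (operand ≠ 0)
  (¬(r ∨ ¬p) ∨ ¬p) = max(0, 0) = 0
  (q ⊃ (¬(r ∨ ¬p) ∨ ¬p)): 0.2 > 0, so result = 0
  ¬(q ⊃ (¬(r ∨ ¬p) ∨ ¬p)): Gödel ¬ of 0 = 1 (operand is 0)
  (¬(q ⊃ (¬(r ∨ ¬p) ∨ ¬p)) ∨ r) = max(1, 0.27) = 1
  ¬(¬(q ⊃ (¬(r ∨ ¬p) ∨ ¬p)) ∨ r): Gödel ¬ of 1 = 0 (operand ≠ 0)
  Gödel value = 0
Łukasiewicz evaluation:
  ¬p: Łukasiewicz ¬ gives 1 − 0.52 = 0.48
  (r ∨ ¬p) = max(0.27, 0.48) = 0.48
  ¬(r ∨ ¬p): Łukasiewicz ¬ gives 1 − 0.48 = 0.52
  ¬p: Łukasiewicz ¬ gives 1 − 0.52 = 0.48
  (¬(r ∨ ¬p) ∨ ¬p) = max(0.52, 0.48) = 0.52
  (q ⊃ (¬(r ∨ ¬p) ∨ ¬p)): min(1, 1 − 0.2 + 0.52) = 1
  ¬(q ⊃ (¬(r ∨ ¬p) ∨ ¬p)): Łukasiewicz ¬ gives 1 − 1 = 0
  (¬(q ⊃ (¬(r ∨ ¬p) ∨ ¬p)) ∨ r) = max(0, 0.27) = 0.27
  ¬(¬(q ⊃ (¬(r ∨ ¬p) ∨ ¬p)) ∨ r): Łukasiewicz ¬ gives 1 − 0.27 = 0.73
  Łukasiewicz value = 0.73
Difference: 0 − 0.73 = -0.73

-0.73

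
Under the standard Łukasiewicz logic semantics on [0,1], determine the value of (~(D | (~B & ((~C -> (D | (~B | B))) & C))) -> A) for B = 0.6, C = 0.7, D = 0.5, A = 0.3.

~B: Łukasiewicz ¬ gives 1 − 0.6 = 0.4
~C: Łukasiewicz ¬ gives 1 − 0.7 = 0.3
~B: Łukasiewicz ¬ gives 1 − 0.6 = 0.4
(~B | B) = max(0.4, 0.6) = 0.6
(D | (~B | B)) = max(0.5, 0.6) = 0.6
(~C -> (D | (~B | B))): min(1, 1 − 0.3 + 0.6) = 1
((~C -> (D | (~B | B))) & C) = min(1, 0.7) = 0.7
(~B & ((~C -> (D | (~B | B))) & C)) = min(0.4, 0.7) = 0.4
(D | (~B & ((~C -> (D | (~B | B))) & C))) = max(0.5, 0.4) = 0.5
~(D | (~B & ((~C -> (D | (~B | B))) & C))): Łukasiewicz ¬ gives 1 − 0.5 = 0.5
(~(D | (~B & ((~C -> (D | (~B | B))) & C))) -> A): min(1, 1 − 0.5 + 0.3) = 0.8

0.80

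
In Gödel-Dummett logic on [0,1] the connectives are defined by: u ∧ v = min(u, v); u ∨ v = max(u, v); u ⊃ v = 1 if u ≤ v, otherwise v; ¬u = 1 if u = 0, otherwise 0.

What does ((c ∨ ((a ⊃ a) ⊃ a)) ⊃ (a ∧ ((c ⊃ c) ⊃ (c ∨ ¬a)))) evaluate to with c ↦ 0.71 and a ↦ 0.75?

(a ⊃ a): 0.75 ≤ 0.75, so result = 1
((a ⊃ a) ⊃ a): 1 > 0.75, so result = 0.75
(c ∨ ((a ⊃ a) ⊃ a)) = max(0.71, 0.75) = 0.75
(c ⊃ c): 0.71 ≤ 0.71, so result = 1
¬a: Gödel ¬ of 0.75 = 0 (operand ≠ 0)
(c ∨ ¬a) = max(0.71, 0) = 0.71
((c ⊃ c) ⊃ (c ∨ ¬a)): 1 > 0.71, so result = 0.71
(a ∧ ((c ⊃ c) ⊃ (c ∨ ¬a))) = min(0.75, 0.71) = 0.71
((c ∨ ((a ⊃ a) ⊃ a)) ⊃ (a ∧ ((c ⊃ c) ⊃ (c ∨ ¬a)))): 0.75 > 0.71, so result = 0.71

0.71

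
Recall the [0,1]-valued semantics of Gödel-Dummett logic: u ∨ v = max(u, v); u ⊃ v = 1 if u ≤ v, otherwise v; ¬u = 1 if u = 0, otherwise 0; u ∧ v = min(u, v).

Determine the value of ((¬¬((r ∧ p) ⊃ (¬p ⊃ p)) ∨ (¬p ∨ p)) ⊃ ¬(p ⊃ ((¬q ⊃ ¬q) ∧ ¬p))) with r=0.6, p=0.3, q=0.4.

(r ∧ p) = min(0.6, 0.3) = 0.3
¬p: Gödel ¬ of 0.3 = 0 (operand ≠ 0)
(¬p ⊃ p): 0 ≤ 0.3, so result = 1
((r ∧ p) ⊃ (¬p ⊃ p)): 0.3 ≤ 1, so result = 1
¬((r ∧ p) ⊃ (¬p ⊃ p)): Gödel ¬ of 1 = 0 (operand ≠ 0)
¬¬((r ∧ p) ⊃ (¬p ⊃ p)): Gödel ¬ of 0 = 1 (operand is 0)
¬p: Gödel ¬ of 0.3 = 0 (operand ≠ 0)
(¬p ∨ p) = max(0, 0.3) = 0.3
(¬¬((r ∧ p) ⊃ (¬p ⊃ p)) ∨ (¬p ∨ p)) = max(1, 0.3) = 1
¬q: Gödel ¬ of 0.4 = 0 (operand ≠ 0)
¬q: Gödel ¬ of 0.4 = 0 (operand ≠ 0)
(¬q ⊃ ¬q): 0 ≤ 0, so result = 1
¬p: Gödel ¬ of 0.3 = 0 (operand ≠ 0)
((¬q ⊃ ¬q) ∧ ¬p) = min(1, 0) = 0
(p ⊃ ((¬q ⊃ ¬q) ∧ ¬p)): 0.3 > 0, so result = 0
¬(p ⊃ ((¬q ⊃ ¬q) ∧ ¬p)): Gödel ¬ of 0 = 1 (operand is 0)
((¬¬((r ∧ p) ⊃ (¬p ⊃ p)) ∨ (¬p ∨ p)) ⊃ ¬(p ⊃ ((¬q ⊃ ¬q) ∧ ¬p))): 1 ≤ 1, so result = 1

1.00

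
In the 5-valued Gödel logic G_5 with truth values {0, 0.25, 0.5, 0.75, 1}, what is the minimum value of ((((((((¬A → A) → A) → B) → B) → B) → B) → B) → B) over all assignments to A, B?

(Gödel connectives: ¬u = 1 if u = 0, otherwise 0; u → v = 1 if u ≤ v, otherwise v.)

0.25

The minimum is attained at A = 0.25, B = 0.25:
  ¬A: Gödel ¬ of 0.25 = 0 (operand ≠ 0)
  (¬A → A): 0 ≤ 0.25, so result = 1
  ((¬A → A) → A): 1 > 0.25, so result = 0.25
  (((¬A → A) → A) → B): 0.25 ≤ 0.25, so result = 1
  ((((¬A → A) → A) → B) → B): 1 > 0.25, so result = 0.25
  (((((¬A → A) → A) → B) → B) → B): 0.25 ≤ 0.25, so result = 1
  ((((((¬A → A) → A) → B) → B) → B) → B): 1 > 0.25, so result = 0.25
  (((((((¬A → A) → A) → B) → B) → B) → B) → B): 0.25 ≤ 0.25, so result = 1
  ((((((((¬A → A) → A) → B) → B) → B) → B) → B) → B): 1 > 0.25, so result = 0.25
Checking all 25 assignments confirms none give a value below 0.25.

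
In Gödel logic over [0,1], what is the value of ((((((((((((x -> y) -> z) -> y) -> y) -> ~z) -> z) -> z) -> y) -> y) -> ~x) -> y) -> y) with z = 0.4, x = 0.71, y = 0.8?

0.80

(x -> y): 0.71 ≤ 0.8, so result = 1
((x -> y) -> z): 1 > 0.4, so result = 0.4
(((x -> y) -> z) -> y): 0.4 ≤ 0.8, so result = 1
((((x -> y) -> z) -> y) -> y): 1 > 0.8, so result = 0.8
~z: Gödel ¬ of 0.4 = 0 (operand ≠ 0)
(((((x -> y) -> z) -> y) -> y) -> ~z): 0.8 > 0, so result = 0
((((((x -> y) -> z) -> y) -> y) -> ~z) -> z): 0 ≤ 0.4, so result = 1
(((((((x -> y) -> z) -> y) -> y) -> ~z) -> z) -> z): 1 > 0.4, so result = 0.4
((((((((x -> y) -> z) -> y) -> y) -> ~z) -> z) -> z) -> y): 0.4 ≤ 0.8, so result = 1
(((((((((x -> y) -> z) -> y) -> y) -> ~z) -> z) -> z) -> y) -> y): 1 > 0.8, so result = 0.8
~x: Gödel ¬ of 0.71 = 0 (operand ≠ 0)
((((((((((x -> y) -> z) -> y) -> y) -> ~z) -> z) -> z) -> y) -> y) -> ~x): 0.8 > 0, so result = 0
(((((((((((x -> y) -> z) -> y) -> y) -> ~z) -> z) -> z) -> y) -> y) -> ~x) -> y): 0 ≤ 0.8, so result = 1
((((((((((((x -> y) -> z) -> y) -> y) -> ~z) -> z) -> z) -> y) -> y) -> ~x) -> y) -> y): 1 > 0.8, so result = 0.8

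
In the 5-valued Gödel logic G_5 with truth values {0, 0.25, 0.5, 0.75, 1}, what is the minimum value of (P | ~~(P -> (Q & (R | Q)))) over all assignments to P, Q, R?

0.25

The minimum is attained at P = 0.25, Q = 0, R = 0:
  (R | Q) = max(0, 0) = 0
  (Q & (R | Q)) = min(0, 0) = 0
  (P -> (Q & (R | Q))): 0.25 > 0, so result = 0
  ~(P -> (Q & (R | Q))): Gödel ¬ of 0 = 1 (operand is 0)
  ~~(P -> (Q & (R | Q))): Gödel ¬ of 1 = 0 (operand ≠ 0)
  (P | ~~(P -> (Q & (R | Q)))) = max(0.25, 0) = 0.25
Checking all 125 assignments confirms none give a value below 0.25.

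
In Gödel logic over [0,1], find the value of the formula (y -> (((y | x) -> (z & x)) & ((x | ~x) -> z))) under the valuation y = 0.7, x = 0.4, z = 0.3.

(y | x) = max(0.7, 0.4) = 0.7
(z & x) = min(0.3, 0.4) = 0.3
((y | x) -> (z & x)): 0.7 > 0.3, so result = 0.3
~x: Gödel ¬ of 0.4 = 0 (operand ≠ 0)
(x | ~x) = max(0.4, 0) = 0.4
((x | ~x) -> z): 0.4 > 0.3, so result = 0.3
(((y | x) -> (z & x)) & ((x | ~x) -> z)) = min(0.3, 0.3) = 0.3
(y -> (((y | x) -> (z & x)) & ((x | ~x) -> z))): 0.7 > 0.3, so result = 0.3

0.30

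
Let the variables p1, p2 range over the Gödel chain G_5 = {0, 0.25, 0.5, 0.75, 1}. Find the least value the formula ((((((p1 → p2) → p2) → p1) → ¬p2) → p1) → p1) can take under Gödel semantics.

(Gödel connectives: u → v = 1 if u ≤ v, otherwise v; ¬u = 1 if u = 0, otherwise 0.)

0.25

The minimum is attained at p1 = 0.25, p2 = 0.25:
  (p1 → p2): 0.25 ≤ 0.25, so result = 1
  ((p1 → p2) → p2): 1 > 0.25, so result = 0.25
  (((p1 → p2) → p2) → p1): 0.25 ≤ 0.25, so result = 1
  ¬p2: Gödel ¬ of 0.25 = 0 (operand ≠ 0)
  ((((p1 → p2) → p2) → p1) → ¬p2): 1 > 0, so result = 0
  (((((p1 → p2) → p2) → p1) → ¬p2) → p1): 0 ≤ 0.25, so result = 1
  ((((((p1 → p2) → p2) → p1) → ¬p2) → p1) → p1): 1 > 0.25, so result = 0.25
Checking all 25 assignments confirms none give a value below 0.25.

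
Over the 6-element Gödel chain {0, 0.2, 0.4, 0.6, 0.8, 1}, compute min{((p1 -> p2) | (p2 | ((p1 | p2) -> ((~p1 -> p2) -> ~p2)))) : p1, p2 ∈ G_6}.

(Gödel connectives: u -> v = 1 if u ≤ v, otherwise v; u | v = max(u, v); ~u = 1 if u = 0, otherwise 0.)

0.20

The minimum is attained at p1 = 0.4, p2 = 0.2:
  (p1 -> p2): 0.4 > 0.2, so result = 0.2
  (p1 | p2) = max(0.4, 0.2) = 0.4
  ~p1: Gödel ¬ of 0.4 = 0 (operand ≠ 0)
  (~p1 -> p2): 0 ≤ 0.2, so result = 1
  ~p2: Gödel ¬ of 0.2 = 0 (operand ≠ 0)
  ((~p1 -> p2) -> ~p2): 1 > 0, so result = 0
  ((p1 | p2) -> ((~p1 -> p2) -> ~p2)): 0.4 > 0, so result = 0
  (p2 | ((p1 | p2) -> ((~p1 -> p2) -> ~p2))) = max(0.2, 0) = 0.2
  ((p1 -> p2) | (p2 | ((p1 | p2) -> ((~p1 -> p2) -> ~p2)))) = max(0.2, 0.2) = 0.2
Checking all 36 assignments confirms none give a value below 0.20.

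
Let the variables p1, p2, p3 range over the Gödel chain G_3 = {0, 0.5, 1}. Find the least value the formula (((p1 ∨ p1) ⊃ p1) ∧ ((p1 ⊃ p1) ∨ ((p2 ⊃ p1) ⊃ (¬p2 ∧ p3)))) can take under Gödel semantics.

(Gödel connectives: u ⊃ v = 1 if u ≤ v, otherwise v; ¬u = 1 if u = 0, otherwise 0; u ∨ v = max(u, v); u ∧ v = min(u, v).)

1.00

Every assignment gives 1. For instance at p1 = 0, p2 = 0, p3 = 0:
  (p1 ∨ p1) = max(0, 0) = 0
  ((p1 ∨ p1) ⊃ p1): 0 ≤ 0, so result = 1
  (p1 ⊃ p1): 0 ≤ 0, so result = 1
  (p2 ⊃ p1): 0 ≤ 0, so result = 1
  ¬p2: Gödel ¬ of 0 = 1 (operand is 0)
  (¬p2 ∧ p3) = min(1, 0) = 0
  ((p2 ⊃ p1) ⊃ (¬p2 ∧ p3)): 1 > 0, so result = 0
  ((p1 ⊃ p1) ∨ ((p2 ⊃ p1) ⊃ (¬p2 ∧ p3))) = max(1, 0) = 1
  (((p1 ∨ p1) ⊃ p1) ∧ ((p1 ⊃ p1) ∨ ((p2 ⊃ p1) ⊃ (¬p2 ∧ p3)))) = min(1, 1) = 1
All 27 assignments give value 1 — the formula is a G_3-tautology.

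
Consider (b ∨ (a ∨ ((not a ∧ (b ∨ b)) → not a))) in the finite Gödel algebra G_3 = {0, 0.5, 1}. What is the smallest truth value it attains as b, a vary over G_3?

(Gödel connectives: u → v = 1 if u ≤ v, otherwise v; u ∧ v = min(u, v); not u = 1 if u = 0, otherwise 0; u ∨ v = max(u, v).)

Every assignment gives 1. For instance at b = 0, a = 0:
  not a: Gödel ¬ of 0 = 1 (operand is 0)
  (b ∨ b) = max(0, 0) = 0
  (not a ∧ (b ∨ b)) = min(1, 0) = 0
  not a: Gödel ¬ of 0 = 1 (operand is 0)
  ((not a ∧ (b ∨ b)) → not a): 0 ≤ 1, so result = 1
  (a ∨ ((not a ∧ (b ∨ b)) → not a)) = max(0, 1) = 1
  (b ∨ (a ∨ ((not a ∧ (b ∨ b)) → not a))) = max(0, 1) = 1
All 9 assignments give value 1 — the formula is a G_3-tautology.

1.00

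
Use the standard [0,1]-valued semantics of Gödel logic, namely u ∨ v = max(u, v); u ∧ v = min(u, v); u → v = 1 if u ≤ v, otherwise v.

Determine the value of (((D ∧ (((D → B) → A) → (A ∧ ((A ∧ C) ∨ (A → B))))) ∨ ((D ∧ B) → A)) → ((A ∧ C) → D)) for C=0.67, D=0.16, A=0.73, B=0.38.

(D → B): 0.16 ≤ 0.38, so result = 1
((D → B) → A): 1 > 0.73, so result = 0.73
(A ∧ C) = min(0.73, 0.67) = 0.67
(A → B): 0.73 > 0.38, so result = 0.38
((A ∧ C) ∨ (A → B)) = max(0.67, 0.38) = 0.67
(A ∧ ((A ∧ C) ∨ (A → B))) = min(0.73, 0.67) = 0.67
(((D → B) → A) → (A ∧ ((A ∧ C) ∨ (A → B)))): 0.73 > 0.67, so result = 0.67
(D ∧ (((D → B) → A) → (A ∧ ((A ∧ C) ∨ (A → B))))) = min(0.16, 0.67) = 0.16
(D ∧ B) = min(0.16, 0.38) = 0.16
((D ∧ B) → A): 0.16 ≤ 0.73, so result = 1
((D ∧ (((D → B) → A) → (A ∧ ((A ∧ C) ∨ (A → B))))) ∨ ((D ∧ B) → A)) = max(0.16, 1) = 1
(A ∧ C) = min(0.73, 0.67) = 0.67
((A ∧ C) → D): 0.67 > 0.16, so result = 0.16
(((D ∧ (((D → B) → A) → (A ∧ ((A ∧ C) ∨ (A → B))))) ∨ ((D ∧ B) → A)) → ((A ∧ C) → D)): 1 > 0.16, so result = 0.16

0.16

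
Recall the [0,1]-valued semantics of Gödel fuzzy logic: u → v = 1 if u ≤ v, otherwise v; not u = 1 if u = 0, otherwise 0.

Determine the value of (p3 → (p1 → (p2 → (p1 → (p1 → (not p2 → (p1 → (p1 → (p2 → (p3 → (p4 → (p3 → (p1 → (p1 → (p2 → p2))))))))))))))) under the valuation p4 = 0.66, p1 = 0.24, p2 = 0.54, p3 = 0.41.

1.00

not p2: Gödel ¬ of 0.54 = 0 (operand ≠ 0)
(p2 → p2): 0.54 ≤ 0.54, so result = 1
(p1 → (p2 → p2)): 0.24 ≤ 1, so result = 1
(p1 → (p1 → (p2 → p2))): 0.24 ≤ 1, so result = 1
(p3 → (p1 → (p1 → (p2 → p2)))): 0.41 ≤ 1, so result = 1
(p4 → (p3 → (p1 → (p1 → (p2 → p2))))): 0.66 ≤ 1, so result = 1
(p3 → (p4 → (p3 → (p1 → (p1 → (p2 → p2)))))): 0.41 ≤ 1, so result = 1
(p2 → (p3 → (p4 → (p3 → (p1 → (p1 → (p2 → p2))))))): 0.54 ≤ 1, so result = 1
(p1 → (p2 → (p3 → (p4 → (p3 → (p1 → (p1 → (p2 → p2)))))))): 0.24 ≤ 1, so result = 1
(p1 → (p1 → (p2 → (p3 → (p4 → (p3 → (p1 → (p1 → (p2 → p2))))))))): 0.24 ≤ 1, so result = 1
(not p2 → (p1 → (p1 → (p2 → (p3 → (p4 → (p3 → (p1 → (p1 → (p2 → p2)))))))))): 0 ≤ 1, so result = 1
(p1 → (not p2 → (p1 → (p1 → (p2 → (p3 → (p4 → (p3 → (p1 → (p1 → (p2 → p2))))))))))): 0.24 ≤ 1, so result = 1
(p1 → (p1 → (not p2 → (p1 → (p1 → (p2 → (p3 → (p4 → (p3 → (p1 → (p1 → (p2 → p2)))))))))))): 0.24 ≤ 1, so result = 1
(p2 → (p1 → (p1 → (not p2 → (p1 → (p1 → (p2 → (p3 → (p4 → (p3 → (p1 → (p1 → (p2 → p2))))))))))))): 0.54 ≤ 1, so result = 1
(p1 → (p2 → (p1 → (p1 → (not p2 → (p1 → (p1 → (p2 → (p3 → (p4 → (p3 → (p1 → (p1 → (p2 → p2)))))))))))))): 0.24 ≤ 1, so result = 1
(p3 → (p1 → (p2 → (p1 → (p1 → (not p2 → (p1 → (p1 → (p2 → (p3 → (p4 → (p3 → (p1 → (p1 → (p2 → p2))))))))))))))): 0.41 ≤ 1, so result = 1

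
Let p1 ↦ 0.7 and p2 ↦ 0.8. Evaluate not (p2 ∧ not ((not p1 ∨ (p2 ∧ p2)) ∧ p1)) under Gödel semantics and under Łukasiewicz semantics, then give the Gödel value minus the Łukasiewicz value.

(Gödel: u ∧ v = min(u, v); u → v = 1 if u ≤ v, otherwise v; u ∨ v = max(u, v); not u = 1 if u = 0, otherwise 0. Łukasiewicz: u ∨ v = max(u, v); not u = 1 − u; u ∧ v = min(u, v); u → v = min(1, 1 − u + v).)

Gödel evaluation:
  not p1: Gödel ¬ of 0.7 = 0 (operand ≠ 0)
  (p2 ∧ p2) = min(0.8, 0.8) = 0.8
  (not p1 ∨ (p2 ∧ p2)) = max(0, 0.8) = 0.8
  ((not p1 ∨ (p2 ∧ p2)) ∧ p1) = min(0.8, 0.7) = 0.7
  not ((not p1 ∨ (p2 ∧ p2)) ∧ p1): Gödel ¬ of 0.7 = 0 (operand ≠ 0)
  (p2 ∧ not ((not p1 ∨ (p2 ∧ p2)) ∧ p1)) = min(0.8, 0) = 0
  not (p2 ∧ not ((not p1 ∨ (p2 ∧ p2)) ∧ p1)): Gödel ¬ of 0 = 1 (operand is 0)
  Gödel value = 1
Łukasiewicz evaluation:
  not p1: Łukasiewicz ¬ gives 1 − 0.7 = 0.3
  (p2 ∧ p2) = min(0.8, 0.8) = 0.8
  (not p1 ∨ (p2 ∧ p2)) = max(0.3, 0.8) = 0.8
  ((not p1 ∨ (p2 ∧ p2)) ∧ p1) = min(0.8, 0.7) = 0.7
  not ((not p1 ∨ (p2 ∧ p2)) ∧ p1): Łukasiewicz ¬ gives 1 − 0.7 = 0.3
  (p2 ∧ not ((not p1 ∨ (p2 ∧ p2)) ∧ p1)) = min(0.8, 0.3) = 0.3
  not (p2 ∧ not ((not p1 ∨ (p2 ∧ p2)) ∧ p1)): Łukasiewicz ¬ gives 1 − 0.3 = 0.7
  Łukasiewicz value = 0.7
Difference: 1 − 0.7 = 0.30

0.30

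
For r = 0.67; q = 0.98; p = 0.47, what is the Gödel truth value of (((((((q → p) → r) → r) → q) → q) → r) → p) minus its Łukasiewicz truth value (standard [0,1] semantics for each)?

-0.31

Gödel evaluation:
  (q → p): 0.98 > 0.47, so result = 0.47
  ((q → p) → r): 0.47 ≤ 0.67, so result = 1
  (((q → p) → r) → r): 1 > 0.67, so result = 0.67
  ((((q → p) → r) → r) → q): 0.67 ≤ 0.98, so result = 1
  (((((q → p) → r) → r) → q) → q): 1 > 0.98, so result = 0.98
  ((((((q → p) → r) → r) → q) → q) → r): 0.98 > 0.67, so result = 0.67
  (((((((q → p) → r) → r) → q) → q) → r) → p): 0.67 > 0.47, so result = 0.47
  Gödel value = 0.47
Łukasiewicz evaluation:
  (q → p): min(1, 1 − 0.98 + 0.47) = 0.49
  ((q → p) → r): min(1, 1 − 0.49 + 0.67) = 1
  (((q → p) → r) → r): min(1, 1 − 1 + 0.67) = 0.67
  ((((q → p) → r) → r) → q): min(1, 1 − 0.67 + 0.98) = 1
  (((((q → p) → r) → r) → q) → q): min(1, 1 − 1 + 0.98) = 0.98
  ((((((q → p) → r) → r) → q) → q) → r): min(1, 1 − 0.98 + 0.67) = 0.69
  (((((((q → p) → r) → r) → q) → q) → r) → p): min(1, 1 − 0.69 + 0.47) = 0.78
  Łukasiewicz value = 0.78
Difference: 0.47 − 0.78 = -0.31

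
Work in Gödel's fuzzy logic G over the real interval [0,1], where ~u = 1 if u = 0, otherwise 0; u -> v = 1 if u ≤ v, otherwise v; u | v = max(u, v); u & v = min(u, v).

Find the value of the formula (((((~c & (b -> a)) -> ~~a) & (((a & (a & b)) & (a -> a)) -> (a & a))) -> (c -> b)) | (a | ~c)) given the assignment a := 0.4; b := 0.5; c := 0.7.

0.50

~c: Gödel ¬ of 0.7 = 0 (operand ≠ 0)
(b -> a): 0.5 > 0.4, so result = 0.4
(~c & (b -> a)) = min(0, 0.4) = 0
~a: Gödel ¬ of 0.4 = 0 (operand ≠ 0)
~~a: Gödel ¬ of 0 = 1 (operand is 0)
((~c & (b -> a)) -> ~~a): 0 ≤ 1, so result = 1
(a & b) = min(0.4, 0.5) = 0.4
(a & (a & b)) = min(0.4, 0.4) = 0.4
(a -> a): 0.4 ≤ 0.4, so result = 1
((a & (a & b)) & (a -> a)) = min(0.4, 1) = 0.4
(a & a) = min(0.4, 0.4) = 0.4
(((a & (a & b)) & (a -> a)) -> (a & a)): 0.4 ≤ 0.4, so result = 1
(((~c & (b -> a)) -> ~~a) & (((a & (a & b)) & (a -> a)) -> (a & a))) = min(1, 1) = 1
(c -> b): 0.7 > 0.5, so result = 0.5
((((~c & (b -> a)) -> ~~a) & (((a & (a & b)) & (a -> a)) -> (a & a))) -> (c -> b)): 1 > 0.5, so result = 0.5
~c: Gödel ¬ of 0.7 = 0 (operand ≠ 0)
(a | ~c) = max(0.4, 0) = 0.4
(((((~c & (b -> a)) -> ~~a) & (((a & (a & b)) & (a -> a)) -> (a & a))) -> (c -> b)) | (a | ~c)) = max(0.5, 0.4) = 0.5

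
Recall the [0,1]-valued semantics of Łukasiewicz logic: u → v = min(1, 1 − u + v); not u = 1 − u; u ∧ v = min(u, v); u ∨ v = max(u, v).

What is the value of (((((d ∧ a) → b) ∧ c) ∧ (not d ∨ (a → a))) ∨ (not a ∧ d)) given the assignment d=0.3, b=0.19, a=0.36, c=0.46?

0.46

(d ∧ a) = min(0.3, 0.36) = 0.3
((d ∧ a) → b): min(1, 1 − 0.3 + 0.19) = 0.89
(((d ∧ a) → b) ∧ c) = min(0.89, 0.46) = 0.46
not d: Łukasiewicz ¬ gives 1 − 0.3 = 0.7
(a → a): min(1, 1 − 0.36 + 0.36) = 1
(not d ∨ (a → a)) = max(0.7, 1) = 1
((((d ∧ a) → b) ∧ c) ∧ (not d ∨ (a → a))) = min(0.46, 1) = 0.46
not a: Łukasiewicz ¬ gives 1 − 0.36 = 0.64
(not a ∧ d) = min(0.64, 0.3) = 0.3
(((((d ∧ a) → b) ∧ c) ∧ (not d ∨ (a → a))) ∨ (not a ∧ d)) = max(0.46, 0.3) = 0.46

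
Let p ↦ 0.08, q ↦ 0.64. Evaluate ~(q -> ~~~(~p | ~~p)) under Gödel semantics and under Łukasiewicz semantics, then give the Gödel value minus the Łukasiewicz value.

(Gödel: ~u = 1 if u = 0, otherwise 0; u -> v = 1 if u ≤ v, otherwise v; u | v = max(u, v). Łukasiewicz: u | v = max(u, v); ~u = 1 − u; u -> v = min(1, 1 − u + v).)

0.44

Gödel evaluation:
  ~p: Gödel ¬ of 0.08 = 0 (operand ≠ 0)
  ~p: Gödel ¬ of 0.08 = 0 (operand ≠ 0)
  ~~p: Gödel ¬ of 0 = 1 (operand is 0)
  (~p | ~~p) = max(0, 1) = 1
  ~(~p | ~~p): Gödel ¬ of 1 = 0 (operand ≠ 0)
  ~~(~p | ~~p): Gödel ¬ of 0 = 1 (operand is 0)
  ~~~(~p | ~~p): Gödel ¬ of 1 = 0 (operand ≠ 0)
  (q -> ~~~(~p | ~~p)): 0.64 > 0, so result = 0
  ~(q -> ~~~(~p | ~~p)): Gödel ¬ of 0 = 1 (operand is 0)
  Gödel value = 1
Łukasiewicz evaluation:
  ~p: Łukasiewicz ¬ gives 1 − 0.08 = 0.92
  ~p: Łukasiewicz ¬ gives 1 − 0.08 = 0.92
  ~~p: Łukasiewicz ¬ gives 1 − 0.92 = 0.08
  (~p | ~~p) = max(0.92, 0.08) = 0.92
  ~(~p | ~~p): Łukasiewicz ¬ gives 1 − 0.92 = 0.08
  ~~(~p | ~~p): Łukasiewicz ¬ gives 1 − 0.08 = 0.92
  ~~~(~p | ~~p): Łukasiewicz ¬ gives 1 − 0.92 = 0.08
  (q -> ~~~(~p | ~~p)): min(1, 1 − 0.64 + 0.08) = 0.44
  ~(q -> ~~~(~p | ~~p)): Łukasiewicz ¬ gives 1 − 0.44 = 0.56
  Łukasiewicz value = 0.56
Difference: 1 − 0.56 = 0.44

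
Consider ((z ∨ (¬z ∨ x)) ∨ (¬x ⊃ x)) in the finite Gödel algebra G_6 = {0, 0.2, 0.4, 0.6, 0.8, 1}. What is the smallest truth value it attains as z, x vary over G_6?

The minimum is attained at z = 0.2, x = 0:
  ¬z: Gödel ¬ of 0.2 = 0 (operand ≠ 0)
  (¬z ∨ x) = max(0, 0) = 0
  (z ∨ (¬z ∨ x)) = max(0.2, 0) = 0.2
  ¬x: Gödel ¬ of 0 = 1 (operand is 0)
  (¬x ⊃ x): 1 > 0, so result = 0
  ((z ∨ (¬z ∨ x)) ∨ (¬x ⊃ x)) = max(0.2, 0) = 0.2
Checking all 36 assignments confirms none give a value below 0.20.

0.20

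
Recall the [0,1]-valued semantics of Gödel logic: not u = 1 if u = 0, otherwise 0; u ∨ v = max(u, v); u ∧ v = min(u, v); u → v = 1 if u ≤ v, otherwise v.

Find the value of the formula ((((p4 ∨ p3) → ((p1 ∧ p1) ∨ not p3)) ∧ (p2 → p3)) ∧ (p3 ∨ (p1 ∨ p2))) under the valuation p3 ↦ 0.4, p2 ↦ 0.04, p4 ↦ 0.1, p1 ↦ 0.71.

0.71

(p4 ∨ p3) = max(0.1, 0.4) = 0.4
(p1 ∧ p1) = min(0.71, 0.71) = 0.71
not p3: Gödel ¬ of 0.4 = 0 (operand ≠ 0)
((p1 ∧ p1) ∨ not p3) = max(0.71, 0) = 0.71
((p4 ∨ p3) → ((p1 ∧ p1) ∨ not p3)): 0.4 ≤ 0.71, so result = 1
(p2 → p3): 0.04 ≤ 0.4, so result = 1
(((p4 ∨ p3) → ((p1 ∧ p1) ∨ not p3)) ∧ (p2 → p3)) = min(1, 1) = 1
(p1 ∨ p2) = max(0.71, 0.04) = 0.71
(p3 ∨ (p1 ∨ p2)) = max(0.4, 0.71) = 0.71
((((p4 ∨ p3) → ((p1 ∧ p1) ∨ not p3)) ∧ (p2 → p3)) ∧ (p3 ∨ (p1 ∨ p2))) = min(1, 0.71) = 0.71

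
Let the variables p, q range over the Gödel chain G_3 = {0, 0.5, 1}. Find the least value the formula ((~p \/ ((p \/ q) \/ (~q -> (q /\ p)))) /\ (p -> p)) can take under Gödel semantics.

The minimum is attained at p = 0.5, q = 0:
  ~p: Gödel ¬ of 0.5 = 0 (operand ≠ 0)
  (p \/ q) = max(0.5, 0) = 0.5
  ~q: Gödel ¬ of 0 = 1 (operand is 0)
  (q /\ p) = min(0, 0.5) = 0
  (~q -> (q /\ p)): 1 > 0, so result = 0
  ((p \/ q) \/ (~q -> (q /\ p))) = max(0.5, 0) = 0.5
  (~p \/ ((p \/ q) \/ (~q -> (q /\ p)))) = max(0, 0.5) = 0.5
  (p -> p): 0.5 ≤ 0.5, so result = 1
  ((~p \/ ((p \/ q) \/ (~q -> (q /\ p)))) /\ (p -> p)) = min(0.5, 1) = 0.5
Checking all 9 assignments confirms none give a value below 0.50.

0.50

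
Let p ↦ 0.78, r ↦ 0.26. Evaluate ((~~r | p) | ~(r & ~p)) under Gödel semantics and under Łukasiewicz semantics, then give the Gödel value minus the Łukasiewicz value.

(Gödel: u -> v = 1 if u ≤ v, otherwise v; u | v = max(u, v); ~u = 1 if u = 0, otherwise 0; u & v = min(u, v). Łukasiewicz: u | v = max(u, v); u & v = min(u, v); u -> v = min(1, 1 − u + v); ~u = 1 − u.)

Gödel evaluation:
  ~r: Gödel ¬ of 0.26 = 0 (operand ≠ 0)
  ~~r: Gödel ¬ of 0 = 1 (operand is 0)
  (~~r | p) = max(1, 0.78) = 1
  ~p: Gödel ¬ of 0.78 = 0 (operand ≠ 0)
  (r & ~p) = min(0.26, 0) = 0
  ~(r & ~p): Gödel ¬ of 0 = 1 (operand is 0)
  ((~~r | p) | ~(r & ~p)) = max(1, 1) = 1
  Gödel value = 1
Łukasiewicz evaluation:
  ~r: Łukasiewicz ¬ gives 1 − 0.26 = 0.74
  ~~r: Łukasiewicz ¬ gives 1 − 0.74 = 0.26
  (~~r | p) = max(0.26, 0.78) = 0.78
  ~p: Łukasiewicz ¬ gives 1 − 0.78 = 0.22
  (r & ~p) = min(0.26, 0.22) = 0.22
  ~(r & ~p): Łukasiewicz ¬ gives 1 − 0.22 = 0.78
  ((~~r | p) | ~(r & ~p)) = max(0.78, 0.78) = 0.78
  Łukasiewicz value = 0.78
Difference: 1 − 0.78 = 0.22

0.22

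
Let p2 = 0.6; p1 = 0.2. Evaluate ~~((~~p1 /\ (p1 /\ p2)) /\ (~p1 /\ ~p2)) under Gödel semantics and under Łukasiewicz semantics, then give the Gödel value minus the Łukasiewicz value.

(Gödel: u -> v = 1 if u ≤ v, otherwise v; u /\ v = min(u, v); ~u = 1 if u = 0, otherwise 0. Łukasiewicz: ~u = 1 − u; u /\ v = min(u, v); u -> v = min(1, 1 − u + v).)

Gödel evaluation:
  ~p1: Gödel ¬ of 0.2 = 0 (operand ≠ 0)
  ~~p1: Gödel ¬ of 0 = 1 (operand is 0)
  (p1 /\ p2) = min(0.2, 0.6) = 0.2
  (~~p1 /\ (p1 /\ p2)) = min(1, 0.2) = 0.2
  ~p1: Gödel ¬ of 0.2 = 0 (operand ≠ 0)
  ~p2: Gödel ¬ of 0.6 = 0 (operand ≠ 0)
  (~p1 /\ ~p2) = min(0, 0) = 0
  ((~~p1 /\ (p1 /\ p2)) /\ (~p1 /\ ~p2)) = min(0.2, 0) = 0
  ~((~~p1 /\ (p1 /\ p2)) /\ (~p1 /\ ~p2)): Gödel ¬ of 0 = 1 (operand is 0)
  ~~((~~p1 /\ (p1 /\ p2)) /\ (~p1 /\ ~p2)): Gödel ¬ of 1 = 0 (operand ≠ 0)
  Gödel value = 0
Łukasiewicz evaluation:
  ~p1: Łukasiewicz ¬ gives 1 − 0.2 = 0.8
  ~~p1: Łukasiewicz ¬ gives 1 − 0.8 = 0.2
  (p1 /\ p2) = min(0.2, 0.6) = 0.2
  (~~p1 /\ (p1 /\ p2)) = min(0.2, 0.2) = 0.2
  ~p1: Łukasiewicz ¬ gives 1 − 0.2 = 0.8
  ~p2: Łukasiewicz ¬ gives 1 − 0.6 = 0.4
  (~p1 /\ ~p2) = min(0.8, 0.4) = 0.4
  ((~~p1 /\ (p1 /\ p2)) /\ (~p1 /\ ~p2)) = min(0.2, 0.4) = 0.2
  ~((~~p1 /\ (p1 /\ p2)) /\ (~p1 /\ ~p2)): Łukasiewicz ¬ gives 1 − 0.2 = 0.8
  ~~((~~p1 /\ (p1 /\ p2)) /\ (~p1 /\ ~p2)): Łukasiewicz ¬ gives 1 − 0.8 = 0.2
  Łukasiewicz value = 0.2
Difference: 0 − 0.2 = -0.20

-0.20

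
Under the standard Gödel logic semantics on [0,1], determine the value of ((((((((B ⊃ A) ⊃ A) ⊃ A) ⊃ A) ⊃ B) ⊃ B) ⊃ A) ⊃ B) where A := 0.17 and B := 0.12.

0.12

(B ⊃ A): 0.12 ≤ 0.17, so result = 1
((B ⊃ A) ⊃ A): 1 > 0.17, so result = 0.17
(((B ⊃ A) ⊃ A) ⊃ A): 0.17 ≤ 0.17, so result = 1
((((B ⊃ A) ⊃ A) ⊃ A) ⊃ A): 1 > 0.17, so result = 0.17
(((((B ⊃ A) ⊃ A) ⊃ A) ⊃ A) ⊃ B): 0.17 > 0.12, so result = 0.12
((((((B ⊃ A) ⊃ A) ⊃ A) ⊃ A) ⊃ B) ⊃ B): 0.12 ≤ 0.12, so result = 1
(((((((B ⊃ A) ⊃ A) ⊃ A) ⊃ A) ⊃ B) ⊃ B) ⊃ A): 1 > 0.17, so result = 0.17
((((((((B ⊃ A) ⊃ A) ⊃ A) ⊃ A) ⊃ B) ⊃ B) ⊃ A) ⊃ B): 0.17 > 0.12, so result = 0.12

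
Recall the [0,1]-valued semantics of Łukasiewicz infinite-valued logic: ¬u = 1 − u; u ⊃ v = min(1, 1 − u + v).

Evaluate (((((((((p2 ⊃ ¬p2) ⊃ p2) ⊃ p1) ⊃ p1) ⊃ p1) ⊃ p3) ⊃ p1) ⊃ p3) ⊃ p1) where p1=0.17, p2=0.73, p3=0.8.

¬p2: Łukasiewicz ¬ gives 1 − 0.73 = 0.27
(p2 ⊃ ¬p2): min(1, 1 − 0.73 + 0.27) = 0.54
((p2 ⊃ ¬p2) ⊃ p2): min(1, 1 − 0.54 + 0.73) = 1
(((p2 ⊃ ¬p2) ⊃ p2) ⊃ p1): min(1, 1 − 1 + 0.17) = 0.17
((((p2 ⊃ ¬p2) ⊃ p2) ⊃ p1) ⊃ p1): min(1, 1 − 0.17 + 0.17) = 1
(((((p2 ⊃ ¬p2) ⊃ p2) ⊃ p1) ⊃ p1) ⊃ p1): min(1, 1 − 1 + 0.17) = 0.17
((((((p2 ⊃ ¬p2) ⊃ p2) ⊃ p1) ⊃ p1) ⊃ p1) ⊃ p3): min(1, 1 − 0.17 + 0.8) = 1
(((((((p2 ⊃ ¬p2) ⊃ p2) ⊃ p1) ⊃ p1) ⊃ p1) ⊃ p3) ⊃ p1): min(1, 1 − 1 + 0.17) = 0.17
((((((((p2 ⊃ ¬p2) ⊃ p2) ⊃ p1) ⊃ p1) ⊃ p1) ⊃ p3) ⊃ p1) ⊃ p3): min(1, 1 − 0.17 + 0.8) = 1
(((((((((p2 ⊃ ¬p2) ⊃ p2) ⊃ p1) ⊃ p1) ⊃ p1) ⊃ p3) ⊃ p1) ⊃ p3) ⊃ p1): min(1, 1 − 1 + 0.17) = 0.17

0.17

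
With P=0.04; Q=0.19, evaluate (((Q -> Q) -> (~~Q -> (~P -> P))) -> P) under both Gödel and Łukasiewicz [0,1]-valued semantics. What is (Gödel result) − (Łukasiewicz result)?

-0.11

Gödel evaluation:
  (Q -> Q): 0.19 ≤ 0.19, so result = 1
  ~Q: Gödel ¬ of 0.19 = 0 (operand ≠ 0)
  ~~Q: Gödel ¬ of 0 = 1 (operand is 0)
  ~P: Gödel ¬ of 0.04 = 0 (operand ≠ 0)
  (~P -> P): 0 ≤ 0.04, so result = 1
  (~~Q -> (~P -> P)): 1 ≤ 1, so result = 1
  ((Q -> Q) -> (~~Q -> (~P -> P))): 1 ≤ 1, so result = 1
  (((Q -> Q) -> (~~Q -> (~P -> P))) -> P): 1 > 0.04, so result = 0.04
  Gödel value = 0.04
Łukasiewicz evaluation:
  (Q -> Q): min(1, 1 − 0.19 + 0.19) = 1
  ~Q: Łukasiewicz ¬ gives 1 − 0.19 = 0.81
  ~~Q: Łukasiewicz ¬ gives 1 − 0.81 = 0.19
  ~P: Łukasiewicz ¬ gives 1 − 0.04 = 0.96
  (~P -> P): min(1, 1 − 0.96 + 0.04) = 0.08
  (~~Q -> (~P -> P)): min(1, 1 − 0.19 + 0.08) = 0.89
  ((Q -> Q) -> (~~Q -> (~P -> P))): min(1, 1 − 1 + 0.89) = 0.89
  (((Q -> Q) -> (~~Q -> (~P -> P))) -> P): min(1, 1 − 0.89 + 0.04) = 0.15
  Łukasiewicz value = 0.15
Difference: 0.04 − 0.15 = -0.11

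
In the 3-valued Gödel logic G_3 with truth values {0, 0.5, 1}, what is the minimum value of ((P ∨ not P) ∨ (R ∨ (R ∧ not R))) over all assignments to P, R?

0.50

The minimum is attained at P = 0.5, R = 0:
  not P: Gödel ¬ of 0.5 = 0 (operand ≠ 0)
  (P ∨ not P) = max(0.5, 0) = 0.5
  not R: Gödel ¬ of 0 = 1 (operand is 0)
  (R ∧ not R) = min(0, 1) = 0
  (R ∨ (R ∧ not R)) = max(0, 0) = 0
  ((P ∨ not P) ∨ (R ∨ (R ∧ not R))) = max(0.5, 0) = 0.5
Checking all 9 assignments confirms none give a value below 0.50.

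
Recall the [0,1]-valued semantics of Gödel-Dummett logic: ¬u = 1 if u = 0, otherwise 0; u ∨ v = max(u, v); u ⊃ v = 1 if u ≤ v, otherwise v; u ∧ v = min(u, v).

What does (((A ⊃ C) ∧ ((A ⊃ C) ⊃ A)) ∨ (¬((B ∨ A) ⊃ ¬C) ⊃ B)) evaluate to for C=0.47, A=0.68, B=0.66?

0.66

(A ⊃ C): 0.68 > 0.47, so result = 0.47
(A ⊃ C): 0.68 > 0.47, so result = 0.47
((A ⊃ C) ⊃ A): 0.47 ≤ 0.68, so result = 1
((A ⊃ C) ∧ ((A ⊃ C) ⊃ A)) = min(0.47, 1) = 0.47
(B ∨ A) = max(0.66, 0.68) = 0.68
¬C: Gödel ¬ of 0.47 = 0 (operand ≠ 0)
((B ∨ A) ⊃ ¬C): 0.68 > 0, so result = 0
¬((B ∨ A) ⊃ ¬C): Gödel ¬ of 0 = 1 (operand is 0)
(¬((B ∨ A) ⊃ ¬C) ⊃ B): 1 > 0.66, so result = 0.66
(((A ⊃ C) ∧ ((A ⊃ C) ⊃ A)) ∨ (¬((B ∨ A) ⊃ ¬C) ⊃ B)) = max(0.47, 0.66) = 0.66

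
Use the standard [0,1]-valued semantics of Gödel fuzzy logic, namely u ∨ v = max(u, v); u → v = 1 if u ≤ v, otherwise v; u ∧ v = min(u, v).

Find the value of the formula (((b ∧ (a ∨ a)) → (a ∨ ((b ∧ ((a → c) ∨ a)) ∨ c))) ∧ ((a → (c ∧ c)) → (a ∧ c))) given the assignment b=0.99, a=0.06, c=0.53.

0.06

(a ∨ a) = max(0.06, 0.06) = 0.06
(b ∧ (a ∨ a)) = min(0.99, 0.06) = 0.06
(a → c): 0.06 ≤ 0.53, so result = 1
((a → c) ∨ a) = max(1, 0.06) = 1
(b ∧ ((a → c) ∨ a)) = min(0.99, 1) = 0.99
((b ∧ ((a → c) ∨ a)) ∨ c) = max(0.99, 0.53) = 0.99
(a ∨ ((b ∧ ((a → c) ∨ a)) ∨ c)) = max(0.06, 0.99) = 0.99
((b ∧ (a ∨ a)) → (a ∨ ((b ∧ ((a → c) ∨ a)) ∨ c))): 0.06 ≤ 0.99, so result = 1
(c ∧ c) = min(0.53, 0.53) = 0.53
(a → (c ∧ c)): 0.06 ≤ 0.53, so result = 1
(a ∧ c) = min(0.06, 0.53) = 0.06
((a → (c ∧ c)) → (a ∧ c)): 1 > 0.06, so result = 0.06
(((b ∧ (a ∨ a)) → (a ∨ ((b ∧ ((a → c) ∨ a)) ∨ c))) ∧ ((a → (c ∧ c)) → (a ∧ c))) = min(1, 0.06) = 0.06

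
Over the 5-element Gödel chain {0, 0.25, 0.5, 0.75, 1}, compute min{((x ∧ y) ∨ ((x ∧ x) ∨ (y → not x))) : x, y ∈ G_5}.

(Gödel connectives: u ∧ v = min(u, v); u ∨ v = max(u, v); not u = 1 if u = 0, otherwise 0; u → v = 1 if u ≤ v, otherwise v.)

0.25

The minimum is attained at x = 0.25, y = 0.25:
  (x ∧ y) = min(0.25, 0.25) = 0.25
  (x ∧ x) = min(0.25, 0.25) = 0.25
  not x: Gödel ¬ of 0.25 = 0 (operand ≠ 0)
  (y → not x): 0.25 > 0, so result = 0
  ((x ∧ x) ∨ (y → not x)) = max(0.25, 0) = 0.25
  ((x ∧ y) ∨ ((x ∧ x) ∨ (y → not x))) = max(0.25, 0.25) = 0.25
Checking all 25 assignments confirms none give a value below 0.25.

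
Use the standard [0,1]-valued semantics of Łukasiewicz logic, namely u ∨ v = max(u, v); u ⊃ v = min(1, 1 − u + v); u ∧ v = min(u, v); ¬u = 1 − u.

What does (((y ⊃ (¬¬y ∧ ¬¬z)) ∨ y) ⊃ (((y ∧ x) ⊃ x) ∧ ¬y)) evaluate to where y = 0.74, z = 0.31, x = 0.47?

0.52

¬y: Łukasiewicz ¬ gives 1 − 0.74 = 0.26
¬¬y: Łukasiewicz ¬ gives 1 − 0.26 = 0.74
¬z: Łukasiewicz ¬ gives 1 − 0.31 = 0.69
¬¬z: Łukasiewicz ¬ gives 1 − 0.69 = 0.31
(¬¬y ∧ ¬¬z) = min(0.74, 0.31) = 0.31
(y ⊃ (¬¬y ∧ ¬¬z)): min(1, 1 − 0.74 + 0.31) = 0.57
((y ⊃ (¬¬y ∧ ¬¬z)) ∨ y) = max(0.57, 0.74) = 0.74
(y ∧ x) = min(0.74, 0.47) = 0.47
((y ∧ x) ⊃ x): min(1, 1 − 0.47 + 0.47) = 1
¬y: Łukasiewicz ¬ gives 1 − 0.74 = 0.26
(((y ∧ x) ⊃ x) ∧ ¬y) = min(1, 0.26) = 0.26
(((y ⊃ (¬¬y ∧ ¬¬z)) ∨ y) ⊃ (((y ∧ x) ⊃ x) ∧ ¬y)): min(1, 1 − 0.74 + 0.26) = 0.52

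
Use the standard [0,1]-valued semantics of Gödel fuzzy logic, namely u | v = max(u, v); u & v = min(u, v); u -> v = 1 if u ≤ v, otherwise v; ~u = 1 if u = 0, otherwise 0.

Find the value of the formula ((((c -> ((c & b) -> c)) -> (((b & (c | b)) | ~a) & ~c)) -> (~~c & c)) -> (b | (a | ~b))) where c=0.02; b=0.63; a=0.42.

(c & b) = min(0.02, 0.63) = 0.02
((c & b) -> c): 0.02 ≤ 0.02, so result = 1
(c -> ((c & b) -> c)): 0.02 ≤ 1, so result = 1
(c | b) = max(0.02, 0.63) = 0.63
(b & (c | b)) = min(0.63, 0.63) = 0.63
~a: Gödel ¬ of 0.42 = 0 (operand ≠ 0)
((b & (c | b)) | ~a) = max(0.63, 0) = 0.63
~c: Gödel ¬ of 0.02 = 0 (operand ≠ 0)
(((b & (c | b)) | ~a) & ~c) = min(0.63, 0) = 0
((c -> ((c & b) -> c)) -> (((b & (c | b)) | ~a) & ~c)): 1 > 0, so result = 0
~c: Gödel ¬ of 0.02 = 0 (operand ≠ 0)
~~c: Gödel ¬ of 0 = 1 (operand is 0)
(~~c & c) = min(1, 0.02) = 0.02
(((c -> ((c & b) -> c)) -> (((b & (c | b)) | ~a) & ~c)) -> (~~c & c)): 0 ≤ 0.02, so result = 1
~b: Gödel ¬ of 0.63 = 0 (operand ≠ 0)
(a | ~b) = max(0.42, 0) = 0.42
(b | (a | ~b)) = max(0.63, 0.42) = 0.63
((((c -> ((c & b) -> c)) -> (((b & (c | b)) | ~a) & ~c)) -> (~~c & c)) -> (b | (a | ~b))): 1 > 0.63, so result = 0.63

0.63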